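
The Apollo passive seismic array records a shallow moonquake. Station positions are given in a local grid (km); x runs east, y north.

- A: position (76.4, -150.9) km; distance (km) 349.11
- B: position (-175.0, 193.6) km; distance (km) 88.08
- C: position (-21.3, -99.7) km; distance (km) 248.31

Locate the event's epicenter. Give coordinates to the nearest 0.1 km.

Circle about each station: (x − 76.4)² + (y + 150.9)² = 349.11²; (x + 175.0)² + (y − 193.6)² = 88.08²; (x + 21.3)² + (y + 99.7)² = 248.31².
Subtracting the A equation from the B and C equations removes the quadratic terms:
-502.8 x + 689.0 y = 153617.90
-195.4 x + 102.4 y = 42005.95
Solving the 2×2 system: x ≈ -158.9, y ≈ 107.0 km.

x ≈ -158.9 km, y ≈ 107.0 km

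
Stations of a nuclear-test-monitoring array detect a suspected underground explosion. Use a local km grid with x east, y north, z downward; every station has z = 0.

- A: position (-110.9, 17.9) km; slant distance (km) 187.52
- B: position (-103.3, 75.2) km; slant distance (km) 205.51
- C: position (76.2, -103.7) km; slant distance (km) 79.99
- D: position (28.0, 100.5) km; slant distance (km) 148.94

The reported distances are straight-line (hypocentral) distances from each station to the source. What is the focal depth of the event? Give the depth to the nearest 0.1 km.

z ≈ 43.2 km

Each station gives a sphere (x−x_i)² + (y−y_i)² + z² = d_i² (stations at z=0).
Subtracting the A sphere from B and C: z² cancels, leaving linear equations in x and y:
15.2 x + 114.6 y = -3363.90
374.2 x − 243.2 y = 32706.26
Solving: x ≈ 62.903, y ≈ -37.697 km (keep extra digits for the depth step; rounded: 62.9, -37.7).
Then from the A sphere: z² = 187.52² − (x + 110.9)² − (y − 17.9)² with x = 62.903, y = -37.697, so z ≈ 43.188 ≈ 43.2 km.
Check against D (with the unrounded solution): distance 148.94 ≈ 148.94 km. ✓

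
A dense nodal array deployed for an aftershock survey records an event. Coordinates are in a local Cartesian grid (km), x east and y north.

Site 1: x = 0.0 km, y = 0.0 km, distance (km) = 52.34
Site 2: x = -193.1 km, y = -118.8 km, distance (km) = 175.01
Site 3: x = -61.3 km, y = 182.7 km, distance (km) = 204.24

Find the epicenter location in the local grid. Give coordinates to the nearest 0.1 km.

Circle about each station: x² + y² = 52.34²; (x + 193.1)² + (y + 118.8)² = 175.01²; (x + 61.3)² + (y − 182.7)² = 204.24².
Subtracting pairs of circle equations eliminates x²+y² and gives linear equations (the radical axes):
-386.2 x − 237.6 y = 23512.03
-122.6 x + 365.4 y = -1837.52
Solving the 2×2 system: x ≈ -47.9, y ≈ -21.1 km.

(-47.9, -21.1)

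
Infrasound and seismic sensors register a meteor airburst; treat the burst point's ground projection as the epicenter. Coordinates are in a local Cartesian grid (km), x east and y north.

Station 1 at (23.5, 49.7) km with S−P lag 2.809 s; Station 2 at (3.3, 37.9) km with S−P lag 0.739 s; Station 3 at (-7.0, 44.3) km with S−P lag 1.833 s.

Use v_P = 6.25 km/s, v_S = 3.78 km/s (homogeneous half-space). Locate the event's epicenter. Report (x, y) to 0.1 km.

4.3 km east, 30.9 km north

Distance from S−P lag: d = Δt · v_P v_S / (v_P − v_S) = Δt · (6.25·3.78)/(6.25−3.78) ≈ 9.5648·Δt.
So d_Station 1 = 26.87, d_Station 2 = 7.07, d_Station 3 = 17.53 km.
Circle about each station: (x − 23.5)² + (y − 49.7)² = 26.87²; (x − 3.3)² + (y − 37.9)² = 7.07²; (x + 7.0)² + (y − 44.3)² = 17.53².
Subtracting the Station 1 equation from the Station 2 and Station 3 equations removes the quadratic terms:
-40.4 x − 23.6 y = -903.03
-61.0 x − 10.8 y = -596.15
Solving the 2×2 system: x ≈ 4.3, y ≈ 30.9 km.
Check against Station 1 (with the unrounded x, y): √((x − 23.5)²+(y − 49.7)²) = 26.87 ≈ 26.87 km. ✓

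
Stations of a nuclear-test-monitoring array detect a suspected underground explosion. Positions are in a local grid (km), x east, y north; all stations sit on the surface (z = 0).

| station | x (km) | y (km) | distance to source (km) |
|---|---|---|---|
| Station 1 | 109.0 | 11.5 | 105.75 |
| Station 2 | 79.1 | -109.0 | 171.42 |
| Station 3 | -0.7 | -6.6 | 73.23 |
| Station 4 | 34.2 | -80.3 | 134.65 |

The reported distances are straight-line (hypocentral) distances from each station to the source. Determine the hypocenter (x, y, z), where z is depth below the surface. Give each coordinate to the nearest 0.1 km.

Each station gives a sphere (x−x_i)² + (y−y_i)² + z² = d_i² (stations at z=0).
Subtracting the Station 1 sphere from Station 2 and Station 3: z² cancels, leaving linear equations in x and y:
-59.8 x − 241.0 y = -12077.19
-219.4 x − 36.2 y = -6148.77
Solving: x ≈ 20.600, y ≈ 45.001 km (keep extra digits for the depth step; rounded: 20.6, 45.0).
Then from the Station 1 sphere: z² = 105.75² − (x − 109.0)² − (y − 11.5)² with x = 20.600, y = 45.001, so z ≈ 47.394 ≈ 47.4 km.

x ≈ 20.6 km, y ≈ 45.0 km, depth ≈ 47.4 km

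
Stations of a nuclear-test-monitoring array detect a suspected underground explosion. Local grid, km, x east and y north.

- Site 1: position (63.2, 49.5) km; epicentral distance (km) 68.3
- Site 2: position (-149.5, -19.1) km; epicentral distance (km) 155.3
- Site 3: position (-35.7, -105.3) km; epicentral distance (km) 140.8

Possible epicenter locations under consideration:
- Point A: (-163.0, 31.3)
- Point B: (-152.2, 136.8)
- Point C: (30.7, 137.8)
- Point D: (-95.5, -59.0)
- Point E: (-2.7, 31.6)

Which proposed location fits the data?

Point E

For each candidate, compare |candidate − station| to the reported distance:
Point A: residuals Site 1 158.6, Site 2 103.1, Site 3 45.9 → max 158.6 km
Point B: residuals Site 1 164.1, Site 2 0.6, Site 3 127.9 → max 164.1 km
Point C: residuals Site 1 25.8, Site 2 83.6, Site 3 111.2 → max 111.2 km
Point D: residuals Site 1 123.9, Site 2 88.2, Site 3 65.2 → max 123.9 km
Point E: residuals Site 1 0.0, Site 2 0.0, Site 3 0.0 → max 0.0 km
Only Point E has all residuals ≈ 0.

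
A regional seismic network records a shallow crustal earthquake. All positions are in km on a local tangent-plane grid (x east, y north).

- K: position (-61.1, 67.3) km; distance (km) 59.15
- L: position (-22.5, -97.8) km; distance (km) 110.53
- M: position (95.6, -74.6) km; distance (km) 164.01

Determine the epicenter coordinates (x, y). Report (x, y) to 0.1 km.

(-44.6, 10.5)

Circle about each station: (x + 61.1)² + (y − 67.3)² = 59.15²; (x + 22.5)² + (y + 97.8)² = 110.53²; (x − 95.6)² + (y + 74.6)² = 164.01².
Subtracting pairs of circle equations eliminates x²+y² and gives linear equations (the radical axes):
77.2 x − 330.2 y = -6909.57
313.4 x − 283.8 y = -16958.54
Solving the 2×2 system: x ≈ -44.6, y ≈ 10.5 km.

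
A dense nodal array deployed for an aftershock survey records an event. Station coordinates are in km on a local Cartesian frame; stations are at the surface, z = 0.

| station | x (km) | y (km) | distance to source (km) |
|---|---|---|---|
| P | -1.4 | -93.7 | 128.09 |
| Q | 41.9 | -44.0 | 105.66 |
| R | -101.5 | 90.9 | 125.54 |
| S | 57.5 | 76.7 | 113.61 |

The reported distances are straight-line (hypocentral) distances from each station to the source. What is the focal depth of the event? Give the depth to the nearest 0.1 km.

Each station gives a sphere (x−x_i)² + (y−y_i)² + z² = d_i² (stations at z=0).
Subtracting the P sphere from Q and R: z² cancels, leaving linear equations in x and y:
86.6 x + 99.4 y = 152.97
-200.2 x + 369.2 y = 10430.17
Solving: x ≈ -18.898, y ≈ 18.003 km (keep extra digits for the depth step; rounded: -18.9, 18.0).
Then from the P sphere: z² = 128.09² − (x + 1.4)² − (y + 93.7)² with x = -18.898, y = 18.003, so z ≈ 60.194 ≈ 60.2 km.
Check against S (with the unrounded solution): distance 113.60 ≈ 113.61 km. ✓

depth ≈ 60.2 km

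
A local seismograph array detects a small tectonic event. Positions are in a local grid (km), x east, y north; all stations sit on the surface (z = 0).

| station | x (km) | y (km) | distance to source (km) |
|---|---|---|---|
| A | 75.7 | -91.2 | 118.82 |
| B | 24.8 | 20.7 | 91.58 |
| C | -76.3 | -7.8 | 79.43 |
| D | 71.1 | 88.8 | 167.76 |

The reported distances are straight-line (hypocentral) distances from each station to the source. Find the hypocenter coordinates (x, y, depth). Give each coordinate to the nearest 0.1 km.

(-22.2, -42.6, 46.6)

Each station gives a sphere (x−x_i)² + (y−y_i)² + z² = d_i² (stations at z=0).
Subtracting the A sphere from B and C: z² cancels, leaving linear equations in x and y:
-101.8 x + 223.8 y = -7273.10
-304.0 x + 166.8 y = -356.33
Solving: x ≈ -22.200, y ≈ -42.596 km (keep extra digits for the depth step; rounded: -22.2, -42.6).
Then from the A sphere: z² = 118.82² − (x − 75.7)² − (y + 91.2)² with x = -22.200, y = -42.596, so z ≈ 46.599 ≈ 46.6 km.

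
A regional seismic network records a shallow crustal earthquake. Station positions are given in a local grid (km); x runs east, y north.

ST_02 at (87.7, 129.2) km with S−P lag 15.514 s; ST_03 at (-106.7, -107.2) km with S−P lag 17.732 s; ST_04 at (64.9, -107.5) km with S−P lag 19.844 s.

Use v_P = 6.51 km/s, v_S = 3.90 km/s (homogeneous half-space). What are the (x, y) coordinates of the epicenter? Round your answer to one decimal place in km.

Distance from S−P lag: d = Δt · v_P v_S / (v_P − v_S) = Δt · (6.51·3.90)/(6.51−3.90) ≈ 9.7276·Δt.
So d_ST_02 = 150.91, d_ST_03 = 172.49, d_ST_04 = 193.03 km.
Circle about each station: (x − 87.7)² + (y − 129.2)² = 150.91²; (x + 106.7)² + (y + 107.2)² = 172.49²; (x − 64.9)² + (y + 107.5)² = 193.03².
Subtracting the ST_02 equation from the ST_03 and ST_04 equations removes the quadratic terms:
-388.8 x − 472.8 y = -8486.17
-45.6 x − 473.4 y = -23102.42
Solving the 2×2 system: x ≈ -42.5, y ≈ 52.9 km.
Check against ST_02 (with the unrounded x, y): √((x − 87.7)²+(y − 129.2)²) = 150.91 ≈ 150.91 km. ✓

-42.5 km east, 52.9 km north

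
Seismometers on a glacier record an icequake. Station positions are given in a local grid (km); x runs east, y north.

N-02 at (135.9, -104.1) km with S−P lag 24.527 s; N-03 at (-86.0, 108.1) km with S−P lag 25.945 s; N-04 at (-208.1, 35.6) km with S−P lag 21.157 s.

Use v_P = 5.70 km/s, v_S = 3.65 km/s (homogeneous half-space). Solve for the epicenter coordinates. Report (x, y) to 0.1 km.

(-107.9, -154.3)

Distance from S−P lag: d = Δt · v_P v_S / (v_P − v_S) = Δt · (5.70·3.65)/(5.70−3.65) ≈ 10.1488·Δt.
So d_N-02 = 248.92, d_N-03 = 263.31, d_N-04 = 214.72 km.
Circle about each station: (x − 135.9)² + (y + 104.1)² = 248.92²; (x + 86.0)² + (y − 108.1)² = 263.31²; (x + 208.1)² + (y − 35.6)² = 214.72².
Subtracting the N-02 equation from the N-03 and N-04 equations removes the quadratic terms:
-443.8 x + 424.4 y = -17595.00
-688.0 x + 279.4 y = 31123.84
Solving the 2×2 system: x ≈ -107.9, y ≈ -154.3 km.
Check against N-02 (with the unrounded x, y): √((x − 135.9)²+(y + 104.1)²) = 248.91 ≈ 248.92 km. ✓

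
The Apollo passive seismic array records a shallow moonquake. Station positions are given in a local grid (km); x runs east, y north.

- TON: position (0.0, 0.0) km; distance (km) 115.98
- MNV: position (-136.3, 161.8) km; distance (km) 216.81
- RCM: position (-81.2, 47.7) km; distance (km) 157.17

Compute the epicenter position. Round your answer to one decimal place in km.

(69.3, 93.0)

Circle about each station: x² + y² = 115.98²; (x + 136.3)² + (y − 161.8)² = 216.81²; (x + 81.2)² + (y − 47.7)² = 157.17².
Subtracting pairs of circle equations eliminates x²+y² and gives linear equations (the radical axes):
-272.6 x + 323.6 y = 11201.71
-162.4 x + 95.4 y = -2382.32
Solving the 2×2 system: x ≈ 69.3, y ≈ 93.0 km.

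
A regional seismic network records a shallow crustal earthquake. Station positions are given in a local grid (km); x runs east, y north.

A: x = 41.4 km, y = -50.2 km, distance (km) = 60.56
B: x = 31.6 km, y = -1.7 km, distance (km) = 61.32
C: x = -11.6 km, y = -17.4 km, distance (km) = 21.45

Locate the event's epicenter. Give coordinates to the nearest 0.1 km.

Circle about each station: (x − 41.4)² + (y + 50.2)² = 60.56²; (x − 31.6)² + (y + 1.7)² = 61.32²; (x + 11.6)² + (y + 17.4)² = 21.45².
Subtracting pairs of circle equations eliminates x²+y² and gives linear equations (the radical axes):
-19.6 x + 97.0 y = -3325.18
-106.0 x + 65.6 y = -589.27
Solving the 2×2 system: x ≈ -17.9, y ≈ -37.9 km.

-17.9 km east, -37.9 km north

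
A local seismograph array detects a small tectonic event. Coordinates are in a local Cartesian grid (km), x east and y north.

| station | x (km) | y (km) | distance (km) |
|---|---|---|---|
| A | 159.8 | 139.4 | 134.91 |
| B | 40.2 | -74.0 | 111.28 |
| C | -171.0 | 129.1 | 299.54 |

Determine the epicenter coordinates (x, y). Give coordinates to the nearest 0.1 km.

Circle about each station: (x − 159.8)² + (y − 139.4)² = 134.91²; (x − 40.2)² + (y + 74.0)² = 111.28²; (x + 171.0)² + (y − 129.1)² = 299.54².
Subtracting the A equation from the B and C equations removes the quadratic terms:
-239.2 x − 426.8 y = -32058.89
-661.6 x − 20.6 y = -70584.09
Solving the 2×2 system: x ≈ 106.2, y ≈ 15.6 km.
Check against A (with the unrounded x, y): √((x − 159.8)²+(y − 139.4)²) = 134.91 ≈ 134.91 km. ✓

106.2 km east, 15.6 km north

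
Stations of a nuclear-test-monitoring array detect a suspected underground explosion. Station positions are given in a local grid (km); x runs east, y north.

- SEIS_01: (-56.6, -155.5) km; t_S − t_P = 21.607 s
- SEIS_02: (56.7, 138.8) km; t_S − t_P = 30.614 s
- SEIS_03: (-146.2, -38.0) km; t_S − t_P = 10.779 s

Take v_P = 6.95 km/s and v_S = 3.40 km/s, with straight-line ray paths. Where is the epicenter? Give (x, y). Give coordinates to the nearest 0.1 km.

Distance from S−P lag: d = Δt · v_P v_S / (v_P − v_S) = Δt · (6.95·3.40)/(6.95−3.40) ≈ 6.6563·Δt.
So d_SEIS_01 = 143.82, d_SEIS_02 = 203.78, d_SEIS_03 = 71.75 km.
Circle about each station: (x + 56.6)² + (y + 155.5)² = 143.82²; (x − 56.7)² + (y − 138.8)² = 203.78²; (x + 146.2)² + (y + 38.0)² = 71.75².
Subtracting pairs of circle equations eliminates x²+y² and gives linear equations (the radical axes):
226.6 x + 588.6 y = -25745.58
-179.2 x + 235.0 y = 10970.76
Solving the 2×2 system: x ≈ -78.8, y ≈ -13.4 km.
Check against SEIS_01 (with the unrounded x, y): √((x + 56.6)²+(y + 155.5)²) = 143.82 ≈ 143.82 km. ✓

x ≈ -78.8 km, y ≈ -13.4 km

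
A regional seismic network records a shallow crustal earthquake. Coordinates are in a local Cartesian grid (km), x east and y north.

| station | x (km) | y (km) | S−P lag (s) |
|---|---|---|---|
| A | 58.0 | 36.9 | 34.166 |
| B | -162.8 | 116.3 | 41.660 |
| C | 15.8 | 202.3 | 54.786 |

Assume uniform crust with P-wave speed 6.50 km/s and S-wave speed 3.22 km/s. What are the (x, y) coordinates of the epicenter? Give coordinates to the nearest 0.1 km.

Distance from S−P lag: d = Δt · v_P v_S / (v_P − v_S) = Δt · (6.50·3.22)/(6.50−3.22) ≈ 6.3811·Δt.
So d_A = 218.02, d_B = 265.84, d_C = 349.59 km.
Circle about each station: (x − 58.0)² + (y − 36.9)² = 218.02²; (x + 162.8)² + (y − 116.3)² = 265.84²; (x − 15.8)² + (y − 202.3)² = 349.59².
Subtracting the A equation from the B and C equations removes the quadratic terms:
-441.6 x + 158.8 y = 12165.73
-84.4 x + 330.8 y = -38231.13
Solving the 2×2 system: x ≈ -76.1, y ≈ -135.0 km.

-76.1 km east, -135.0 km north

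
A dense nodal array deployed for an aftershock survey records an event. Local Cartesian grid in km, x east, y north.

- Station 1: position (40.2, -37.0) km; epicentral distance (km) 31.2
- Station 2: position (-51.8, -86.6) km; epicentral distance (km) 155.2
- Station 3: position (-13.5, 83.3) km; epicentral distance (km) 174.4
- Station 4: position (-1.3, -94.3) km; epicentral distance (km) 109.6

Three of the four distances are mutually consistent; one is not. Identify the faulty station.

Station 1

Solve using three stations at a time. Using Station 2, Station 3, Station 4 (subtract circle equations pairwise → linear system) gives (x, y) ≈ (99.2, -50.0).
Distances from that point to each station vs reported:
  Station 1: calculated 60.4 vs reported 31.2 → residual 29.2 km
  Station 2: calculated 155.3 vs reported 155.2 → residual 0.1 km
  Station 3: calculated 174.5 vs reported 174.4 → residual 0.1 km
  Station 4: calculated 109.8 vs reported 109.6 → residual 0.2 km
Station 2, Station 3, Station 4 are mutually consistent (residuals ≈ 0); Station 1 is off by 29.2 km.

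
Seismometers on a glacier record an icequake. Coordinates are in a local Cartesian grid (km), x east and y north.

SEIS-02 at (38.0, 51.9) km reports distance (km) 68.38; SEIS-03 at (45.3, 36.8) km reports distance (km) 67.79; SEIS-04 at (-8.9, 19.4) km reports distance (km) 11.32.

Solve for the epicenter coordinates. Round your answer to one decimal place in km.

x ≈ -18.1 km, y ≈ 12.8 km

Circle about each station: (x − 38.0)² + (y − 51.9)² = 68.38²; (x − 45.3)² + (y − 36.8)² = 67.79²; (x + 8.9)² + (y − 19.4)² = 11.32².
Subtracting pairs of circle equations eliminates x²+y² and gives linear equations (the radical axes):
14.6 x − 30.2 y = -650.94
-93.8 x − 65.0 y = 865.64
Solving the 2×2 system: x ≈ -18.1, y ≈ 12.8 km.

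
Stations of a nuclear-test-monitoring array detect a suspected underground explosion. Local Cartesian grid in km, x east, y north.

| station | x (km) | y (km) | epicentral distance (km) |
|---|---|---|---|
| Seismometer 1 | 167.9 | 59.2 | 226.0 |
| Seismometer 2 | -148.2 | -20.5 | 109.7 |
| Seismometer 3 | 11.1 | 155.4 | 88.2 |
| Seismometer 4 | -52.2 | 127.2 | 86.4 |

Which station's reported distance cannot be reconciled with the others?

Solve using three stations at a time. Using Seismometer 1, Seismometer 2, Seismometer 4 (subtract circle equations pairwise → linear system) gives (x, y) ≈ (-57.4, 41.0).
Distances from that point to each station vs reported:
  Seismometer 1: calculated 226.0 vs reported 226.0 → residual 0.0 km
  Seismometer 2: calculated 109.7 vs reported 109.7 → residual 0.0 km
  Seismometer 3: calculated 133.3 vs reported 88.2 → residual 45.1 km
  Seismometer 4: calculated 86.4 vs reported 86.4 → residual 0.0 km
Seismometer 1, Seismometer 2, Seismometer 4 are mutually consistent (residuals ≈ 0); Seismometer 3 is off by 45.1 km.

Seismometer 3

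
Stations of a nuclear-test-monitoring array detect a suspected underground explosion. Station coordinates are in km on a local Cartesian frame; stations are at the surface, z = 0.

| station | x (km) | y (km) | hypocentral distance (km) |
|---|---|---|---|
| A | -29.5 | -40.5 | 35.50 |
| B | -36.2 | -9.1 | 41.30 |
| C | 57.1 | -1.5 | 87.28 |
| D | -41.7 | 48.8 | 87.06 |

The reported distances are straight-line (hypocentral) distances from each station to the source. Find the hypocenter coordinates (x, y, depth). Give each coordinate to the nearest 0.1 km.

Each station gives a sphere (x−x_i)² + (y−y_i)² + z² = d_i² (stations at z=0).
Subtracting the A sphere from B and C: z² cancels, leaving linear equations in x and y:
-13.4 x + 62.8 y = -1562.69
173.2 x + 78.0 y = -5605.39
Solving: x ≈ -19.303, y ≈ -29.002 km (keep extra digits for the depth step; rounded: -19.3, -29.0).
Then from the A sphere: z² = 35.50² − (x + 29.5)² − (y + 40.5)² with x = -19.303, y = -29.002, so z ≈ 32.001 ≈ 32.0 km.
Check against D (with the unrounded solution): distance 87.06 ≈ 87.06 km. ✓

(-19.3, -29.0, 32.0)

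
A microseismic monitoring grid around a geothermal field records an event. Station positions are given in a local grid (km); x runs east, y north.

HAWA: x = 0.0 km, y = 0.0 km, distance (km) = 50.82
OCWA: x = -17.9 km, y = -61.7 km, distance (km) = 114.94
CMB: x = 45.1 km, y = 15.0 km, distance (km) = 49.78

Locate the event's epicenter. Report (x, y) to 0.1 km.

9.6 km east, 49.9 km north

Circle about each station: x² + y² = 50.82²; (x + 17.9)² + (y + 61.7)² = 114.94²; (x − 45.1)² + (y − 15.0)² = 49.78².
Subtracting pairs of circle equations eliminates x²+y² and gives linear equations (the radical axes):
-35.8 x − 123.4 y = -6501.23
90.2 x + 30.0 y = 2363.63
Solving the 2×2 system: x ≈ 9.6, y ≈ 49.9 km.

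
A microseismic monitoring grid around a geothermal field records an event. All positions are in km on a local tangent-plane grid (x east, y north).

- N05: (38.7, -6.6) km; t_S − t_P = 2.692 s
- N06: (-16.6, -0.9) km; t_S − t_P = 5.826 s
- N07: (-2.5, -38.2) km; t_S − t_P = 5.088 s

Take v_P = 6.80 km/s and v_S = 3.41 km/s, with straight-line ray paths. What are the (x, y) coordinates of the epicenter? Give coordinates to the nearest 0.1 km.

21.4 km east, -12.9 km north

Distance from S−P lag: d = Δt · v_P v_S / (v_P − v_S) = Δt · (6.80·3.41)/(6.80−3.41) ≈ 6.8401·Δt.
So d_N05 = 18.41, d_N06 = 39.85, d_N07 = 34.80 km.
Circle about each station: (x − 38.7)² + (y + 6.6)² = 18.41²; (x + 16.6)² + (y + 0.9)² = 39.85²; (x + 2.5)² + (y + 38.2)² = 34.80².
Subtracting the N05 equation from the N06 and N07 equations removes the quadratic terms:
-110.6 x + 11.4 y = -2513.97
-82.4 x − 63.2 y = -947.87
Solving the 2×2 system: x ≈ 21.4, y ≈ -12.9 km.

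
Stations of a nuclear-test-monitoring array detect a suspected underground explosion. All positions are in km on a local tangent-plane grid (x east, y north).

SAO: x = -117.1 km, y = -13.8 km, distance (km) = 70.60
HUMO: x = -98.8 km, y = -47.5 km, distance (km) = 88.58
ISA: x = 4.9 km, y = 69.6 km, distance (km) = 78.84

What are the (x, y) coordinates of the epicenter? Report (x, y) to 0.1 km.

-65.8 km east, 34.7 km north

Circle about each station: (x + 117.1)² + (y + 13.8)² = 70.60²; (x + 98.8)² + (y + 47.5)² = 88.58²; (x − 4.9)² + (y − 69.6)² = 78.84².
Subtracting the SAO equation from the HUMO and ISA equations removes the quadratic terms:
36.6 x − 67.4 y = -4747.22
244.0 x + 166.8 y = -10266.07
Solving the 2×2 system: x ≈ -65.8, y ≈ 34.7 km.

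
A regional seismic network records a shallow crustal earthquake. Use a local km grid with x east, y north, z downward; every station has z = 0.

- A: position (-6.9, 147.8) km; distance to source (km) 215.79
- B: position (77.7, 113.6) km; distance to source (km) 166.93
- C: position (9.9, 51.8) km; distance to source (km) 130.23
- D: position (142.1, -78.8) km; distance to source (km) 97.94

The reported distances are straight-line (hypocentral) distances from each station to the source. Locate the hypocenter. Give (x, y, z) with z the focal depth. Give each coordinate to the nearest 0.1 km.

Each station gives a sphere (x−x_i)² + (y−y_i)² + z² = d_i² (stations at z=0).
Subtracting the A sphere from B and C: z² cancels, leaving linear equations in x and y:
169.2 x − 68.4 y = 15749.50
33.6 x − 192.0 y = 10494.27
Solving: x ≈ 76.391, y ≈ -41.289 km (keep extra digits for the depth step; rounded: 76.4, -41.3).
Then from the A sphere: z² = 215.79² − (x + 6.9)² − (y − 147.8)² with x = 76.391, y = -41.289, so z ≈ 62.236 ≈ 62.2 km.

x ≈ 76.4 km, y ≈ -41.3 km, depth ≈ 62.2 km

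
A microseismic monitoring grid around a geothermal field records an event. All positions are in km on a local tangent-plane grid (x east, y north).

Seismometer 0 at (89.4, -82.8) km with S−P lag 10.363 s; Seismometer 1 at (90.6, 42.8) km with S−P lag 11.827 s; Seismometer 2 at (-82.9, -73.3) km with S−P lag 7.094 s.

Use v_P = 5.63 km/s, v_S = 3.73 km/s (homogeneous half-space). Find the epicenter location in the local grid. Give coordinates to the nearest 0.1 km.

-14.6 km east, -34.8 km north

Distance from S−P lag: d = Δt · v_P v_S / (v_P − v_S) = Δt · (5.63·3.73)/(5.63−3.73) ≈ 11.0526·Δt.
So d_Seismometer 0 = 114.54, d_Seismometer 1 = 130.72, d_Seismometer 2 = 78.41 km.
Circle about each station: (x − 89.4)² + (y + 82.8)² = 114.54²; (x − 90.6)² + (y − 42.8)² = 130.72²; (x + 82.9)² + (y + 73.3)² = 78.41².
Subtracting the Seismometer 0 equation from the Seismometer 1 and Seismometer 2 equations removes the quadratic terms:
2.4 x + 251.2 y = -8776.31
-344.6 x + 19.0 y = 4368.38
Solving the 2×2 system: x ≈ -14.6, y ≈ -34.8 km.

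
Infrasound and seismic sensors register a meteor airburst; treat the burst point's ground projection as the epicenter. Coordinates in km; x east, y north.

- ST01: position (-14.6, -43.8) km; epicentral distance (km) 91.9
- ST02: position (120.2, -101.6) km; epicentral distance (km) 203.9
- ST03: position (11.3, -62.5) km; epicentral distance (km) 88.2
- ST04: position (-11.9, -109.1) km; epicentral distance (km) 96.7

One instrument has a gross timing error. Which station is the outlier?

Solve using three stations at a time. Using ST02, ST03, ST04 (subtract circle equations pairwise → linear system) gives (x, y) ≈ (-71.9, -33.3).
Distances from that point to each station vs reported:
  ST01: calculated 58.3 vs reported 91.9 → residual 33.6 km
  ST02: calculated 203.9 vs reported 203.9 → residual 0.0 km
  ST03: calculated 88.2 vs reported 88.2 → residual 0.0 km
  ST04: calculated 96.7 vs reported 96.7 → residual 0.0 km
ST02, ST03, ST04 are mutually consistent (residuals ≈ 0); ST01 is off by 33.6 km.

ST01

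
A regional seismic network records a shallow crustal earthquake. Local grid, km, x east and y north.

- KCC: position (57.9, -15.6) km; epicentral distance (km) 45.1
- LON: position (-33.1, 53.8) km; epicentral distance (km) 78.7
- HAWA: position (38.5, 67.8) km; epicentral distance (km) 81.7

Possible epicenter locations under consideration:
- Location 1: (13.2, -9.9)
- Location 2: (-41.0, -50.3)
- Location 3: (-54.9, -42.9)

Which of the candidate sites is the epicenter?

For each candidate, compare |candidate − station| to the reported distance:
Location 1: residuals KCC 0.0, LON 0.0, HAWA 0.0 → max 0.0 km
Location 2: residuals KCC 59.7, LON 25.7, HAWA 60.7 → max 60.7 km
Location 3: residuals KCC 71.0, LON 20.4, HAWA 63.1 → max 71.0 km
Only Location 1 has all residuals ≈ 0.

Location 1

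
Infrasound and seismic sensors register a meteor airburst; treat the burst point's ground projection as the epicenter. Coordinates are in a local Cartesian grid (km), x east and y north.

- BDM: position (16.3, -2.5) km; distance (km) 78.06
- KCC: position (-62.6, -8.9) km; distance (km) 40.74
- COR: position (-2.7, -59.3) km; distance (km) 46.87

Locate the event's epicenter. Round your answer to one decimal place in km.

(-47.9, -46.9)

Circle about each station: (x − 16.3)² + (y + 2.5)² = 78.06²; (x + 62.6)² + (y + 8.9)² = 40.74²; (x + 2.7)² + (y + 59.3)² = 46.87².
Subtracting the BDM equation from the KCC and COR equations removes the quadratic terms:
-157.8 x − 12.8 y = 8159.65
-38.0 x − 113.6 y = 7148.41
Solving the 2×2 system: x ≈ -47.9, y ≈ -46.9 km.
Check against BDM (with the unrounded x, y): √((x − 16.3)²+(y + 2.5)²) = 78.06 ≈ 78.06 km. ✓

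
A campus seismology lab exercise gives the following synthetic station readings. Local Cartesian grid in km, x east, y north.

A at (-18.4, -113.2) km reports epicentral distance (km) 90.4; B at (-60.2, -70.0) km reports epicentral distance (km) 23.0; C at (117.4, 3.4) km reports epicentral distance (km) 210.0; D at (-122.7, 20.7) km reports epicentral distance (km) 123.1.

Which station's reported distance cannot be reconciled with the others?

A

Solve using three stations at a time. Using B, C, D (subtract circle equations pairwise → linear system) gives (x, y) ≈ (-70.3, -90.7).
Distances from that point to each station vs reported:
  A: calculated 56.6 vs reported 90.4 → residual 33.8 km
  B: calculated 23.1 vs reported 23.0 → residual 0.1 km
  C: calculated 210.0 vs reported 210.0 → residual 0.0 km
  D: calculated 123.1 vs reported 123.1 → residual 0.0 km
B, C, D are mutually consistent (residuals ≈ 0); A is off by 33.8 km.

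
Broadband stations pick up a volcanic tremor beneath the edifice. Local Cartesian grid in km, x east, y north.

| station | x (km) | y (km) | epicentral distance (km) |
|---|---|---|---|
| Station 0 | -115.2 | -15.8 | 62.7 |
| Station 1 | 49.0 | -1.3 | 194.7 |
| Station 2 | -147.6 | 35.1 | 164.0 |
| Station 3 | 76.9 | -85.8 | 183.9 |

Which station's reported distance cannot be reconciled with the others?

Solve using three stations at a time. Using Station 1, Station 2, Station 3 (subtract circle equations pairwise → linear system) gives (x, y) ≈ (-103.1, -122.6).
Distances from that point to each station vs reported:
  Station 0: calculated 107.5 vs reported 62.7 → residual 44.8 km
  Station 1: calculated 194.6 vs reported 194.7 → residual 0.1 km
  Station 2: calculated 163.8 vs reported 164.0 → residual 0.2 km
  Station 3: calculated 183.7 vs reported 183.9 → residual 0.2 km
Station 1, Station 2, Station 3 are mutually consistent (residuals ≈ 0); Station 0 is off by 44.8 km.

Station 0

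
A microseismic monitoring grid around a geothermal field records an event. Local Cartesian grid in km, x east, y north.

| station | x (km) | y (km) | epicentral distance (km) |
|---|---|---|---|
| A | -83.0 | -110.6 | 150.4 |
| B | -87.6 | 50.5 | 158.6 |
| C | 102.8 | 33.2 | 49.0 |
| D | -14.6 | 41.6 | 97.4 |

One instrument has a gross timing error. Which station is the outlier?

Solve using three stations at a time. Using A, B, D (subtract circle equations pairwise → linear system) gives (x, y) ≈ (46.4, -34.2).
Distances from that point to each station vs reported:
  A: calculated 150.3 vs reported 150.4 → residual 0.1 km
  B: calculated 158.5 vs reported 158.6 → residual 0.1 km
  C: calculated 87.8 vs reported 49.0 → residual 38.8 km
  D: calculated 97.3 vs reported 97.4 → residual 0.1 km
A, B, D are mutually consistent (residuals ≈ 0); C is off by 38.8 km.

C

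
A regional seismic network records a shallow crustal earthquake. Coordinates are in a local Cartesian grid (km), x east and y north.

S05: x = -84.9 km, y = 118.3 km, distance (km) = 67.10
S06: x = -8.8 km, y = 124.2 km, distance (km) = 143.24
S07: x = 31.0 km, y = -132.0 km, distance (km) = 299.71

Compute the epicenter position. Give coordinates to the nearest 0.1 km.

-150.9 km east, 106.2 km north

Circle about each station: (x + 84.9)² + (y − 118.3)² = 67.10²; (x + 8.8)² + (y − 124.2)² = 143.24²; (x − 31.0)² + (y + 132.0)² = 299.71².
Subtracting pairs of circle equations eliminates x²+y² and gives linear equations (the radical axes):
152.2 x + 11.8 y = -21715.11
231.8 x − 500.6 y = -88141.57
Solving the 2×2 system: x ≈ -150.9, y ≈ 106.2 km.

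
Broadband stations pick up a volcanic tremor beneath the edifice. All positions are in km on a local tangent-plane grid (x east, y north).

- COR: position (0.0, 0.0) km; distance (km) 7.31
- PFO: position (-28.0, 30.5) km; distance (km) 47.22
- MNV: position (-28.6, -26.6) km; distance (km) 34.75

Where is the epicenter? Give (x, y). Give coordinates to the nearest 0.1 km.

Circle about each station: x² + y² = 7.31²; (x + 28.0)² + (y − 30.5)² = 47.22²; (x + 28.6)² + (y + 26.6)² = 34.75².
Subtracting pairs of circle equations eliminates x²+y² and gives linear equations (the radical axes):
-56.0 x + 61.0 y = -462.04
-57.2 x − 53.2 y = 371.39
Solving the 2×2 system: x ≈ 0.3, y ≈ -7.3 km.

0.3 km east, -7.3 km north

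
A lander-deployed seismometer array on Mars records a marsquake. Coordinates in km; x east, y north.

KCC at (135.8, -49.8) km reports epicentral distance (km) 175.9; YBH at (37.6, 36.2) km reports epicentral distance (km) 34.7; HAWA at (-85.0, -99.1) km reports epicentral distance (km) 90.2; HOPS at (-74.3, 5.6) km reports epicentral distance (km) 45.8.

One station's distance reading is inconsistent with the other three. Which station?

YBH

Solve using three stations at a time. Using KCC, HAWA, HOPS (subtract circle equations pairwise → linear system) gives (x, y) ≈ (-37.9, -22.2).
Distances from that point to each station vs reported:
  KCC: calculated 175.9 vs reported 175.9 → residual 0.0 km
  YBH: calculated 95.4 vs reported 34.7 → residual 60.7 km
  HAWA: calculated 90.2 vs reported 90.2 → residual 0.0 km
  HOPS: calculated 45.8 vs reported 45.8 → residual 0.0 km
KCC, HAWA, HOPS are mutually consistent (residuals ≈ 0); YBH is off by 60.7 km.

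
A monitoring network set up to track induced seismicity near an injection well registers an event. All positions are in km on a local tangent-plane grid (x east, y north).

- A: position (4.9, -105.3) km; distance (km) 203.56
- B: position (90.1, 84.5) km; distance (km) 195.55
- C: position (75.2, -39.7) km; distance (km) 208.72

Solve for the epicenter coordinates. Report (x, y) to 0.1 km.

-104.6 km east, 66.3 km north

Circle about each station: (x − 4.9)² + (y + 105.3)² = 203.56²; (x − 90.1)² + (y − 84.5)² = 195.55²; (x − 75.2)² + (y + 39.7)² = 208.72².
Subtracting the A equation from the B and C equations removes the quadratic terms:
170.4 x + 379.6 y = 7343.03
140.6 x + 131.2 y = -6008.33
Solving the 2×2 system: x ≈ -104.6, y ≈ 66.3 km.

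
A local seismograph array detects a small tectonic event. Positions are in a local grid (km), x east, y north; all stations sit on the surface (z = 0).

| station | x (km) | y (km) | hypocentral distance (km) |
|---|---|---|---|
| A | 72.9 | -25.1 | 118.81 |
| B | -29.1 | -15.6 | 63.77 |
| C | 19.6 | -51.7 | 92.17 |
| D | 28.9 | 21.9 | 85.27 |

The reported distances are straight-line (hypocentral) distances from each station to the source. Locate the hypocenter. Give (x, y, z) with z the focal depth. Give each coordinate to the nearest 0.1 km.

x ≈ -25.5 km, y ≈ -0.3 km, depth ≈ 61.8 km

Each station gives a sphere (x−x_i)² + (y−y_i)² + z² = d_i² (stations at z=0).
Subtracting the A sphere from B and C: z² cancels, leaving linear equations in x and y:
-204.0 x + 19.0 y = 5194.95
-106.6 x − 53.2 y = 2733.14
Solving: x ≈ -25.493, y ≈ -0.293 km (keep extra digits for the depth step; rounded: -25.5, -0.3).
Then from the A sphere: z² = 118.81² − (x − 72.9)² − (y + 25.1)² with x = -25.493, y = -0.293, so z ≈ 61.800 ≈ 61.8 km.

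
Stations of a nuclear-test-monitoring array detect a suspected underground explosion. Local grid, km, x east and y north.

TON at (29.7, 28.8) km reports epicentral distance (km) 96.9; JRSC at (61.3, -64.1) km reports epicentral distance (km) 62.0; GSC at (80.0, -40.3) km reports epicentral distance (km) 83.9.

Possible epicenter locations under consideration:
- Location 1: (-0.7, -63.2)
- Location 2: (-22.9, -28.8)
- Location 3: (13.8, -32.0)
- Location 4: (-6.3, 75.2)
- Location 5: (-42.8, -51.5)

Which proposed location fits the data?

For each candidate, compare |candidate − station| to the reported distance:
Location 1: residuals TON 0.0, JRSC 0.0, GSC 0.0 → max 0.0 km
Location 2: residuals TON 18.9, JRSC 29.3, GSC 19.6 → max 29.3 km
Location 3: residuals TON 34.1, JRSC 4.7, GSC 17.2 → max 34.1 km
Location 4: residuals TON 38.2, JRSC 92.8, GSC 60.3 → max 92.8 km
Location 5: residuals TON 11.3, JRSC 42.9, GSC 39.4 → max 42.9 km
Only Location 1 has all residuals ≈ 0.

Location 1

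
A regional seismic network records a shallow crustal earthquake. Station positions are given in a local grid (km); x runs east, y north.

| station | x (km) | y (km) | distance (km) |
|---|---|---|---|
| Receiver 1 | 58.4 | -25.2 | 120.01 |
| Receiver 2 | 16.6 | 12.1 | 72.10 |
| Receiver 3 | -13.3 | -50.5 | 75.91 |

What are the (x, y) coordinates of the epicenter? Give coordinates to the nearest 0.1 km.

-55.5 km east, 12.6 km north

Circle about each station: (x − 58.4)² + (y + 25.2)² = 120.01²; (x − 16.6)² + (y − 12.1)² = 72.10²; (x + 13.3)² + (y + 50.5)² = 75.91².
Subtracting pairs of circle equations eliminates x²+y² and gives linear equations (the radical axes):
-83.6 x + 74.6 y = 5580.36
-143.4 x − 50.6 y = 7321.61
Solving the 2×2 system: x ≈ -55.5, y ≈ 12.6 km.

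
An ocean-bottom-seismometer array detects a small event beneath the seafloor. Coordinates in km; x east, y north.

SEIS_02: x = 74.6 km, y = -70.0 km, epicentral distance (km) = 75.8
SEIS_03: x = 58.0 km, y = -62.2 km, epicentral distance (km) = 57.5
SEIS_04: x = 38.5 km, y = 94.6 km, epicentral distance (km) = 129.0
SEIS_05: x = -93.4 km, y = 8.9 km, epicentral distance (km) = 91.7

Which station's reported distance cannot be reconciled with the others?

SEIS_05

Solve using three stations at a time. Using SEIS_02, SEIS_03, SEIS_04 (subtract circle equations pairwise → linear system) gives (x, y) ≈ (9.2, -31.2).
Distances from that point to each station vs reported:
  SEIS_02: calculated 76.0 vs reported 75.8 → residual 0.2 km
  SEIS_03: calculated 57.8 vs reported 57.5 → residual 0.3 km
  SEIS_04: calculated 129.1 vs reported 129.0 → residual 0.1 km
  SEIS_05: calculated 110.2 vs reported 91.7 → residual 18.5 km
SEIS_02, SEIS_03, SEIS_04 are mutually consistent (residuals ≈ 0); SEIS_05 is off by 18.5 km.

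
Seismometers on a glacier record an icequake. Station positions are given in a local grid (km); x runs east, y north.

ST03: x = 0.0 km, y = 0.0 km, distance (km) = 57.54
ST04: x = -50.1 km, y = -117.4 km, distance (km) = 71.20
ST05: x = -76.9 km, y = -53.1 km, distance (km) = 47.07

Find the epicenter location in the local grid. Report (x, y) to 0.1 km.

x ≈ -30.0 km, y ≈ -49.1 km

Circle about each station: x² + y² = 57.54²; (x + 50.1)² + (y + 117.4)² = 71.20²; (x + 76.9)² + (y + 53.1)² = 47.07².
Subtracting the ST03 equation from the ST04 and ST05 equations removes the quadratic terms:
-100.2 x − 234.8 y = 14534.18
-153.8 x − 106.2 y = 9828.49
Solving the 2×2 system: x ≈ -30.0, y ≈ -49.1 km.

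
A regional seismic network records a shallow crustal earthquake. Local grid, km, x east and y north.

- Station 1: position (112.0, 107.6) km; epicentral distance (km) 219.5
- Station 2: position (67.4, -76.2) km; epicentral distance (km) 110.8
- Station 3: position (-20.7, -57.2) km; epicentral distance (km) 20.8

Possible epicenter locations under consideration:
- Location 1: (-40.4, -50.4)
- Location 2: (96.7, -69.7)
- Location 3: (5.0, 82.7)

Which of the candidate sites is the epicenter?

Location 1

For each candidate, compare |candidate − station| to the reported distance:
Location 1: residuals Station 1 0.0, Station 2 0.0, Station 3 0.0 → max 0.0 km
Location 2: residuals Station 1 41.5, Station 2 80.8, Station 3 97.3 → max 97.3 km
Location 3: residuals Station 1 109.6, Station 2 59.9, Station 3 121.4 → max 121.4 km
Only Location 1 has all residuals ≈ 0.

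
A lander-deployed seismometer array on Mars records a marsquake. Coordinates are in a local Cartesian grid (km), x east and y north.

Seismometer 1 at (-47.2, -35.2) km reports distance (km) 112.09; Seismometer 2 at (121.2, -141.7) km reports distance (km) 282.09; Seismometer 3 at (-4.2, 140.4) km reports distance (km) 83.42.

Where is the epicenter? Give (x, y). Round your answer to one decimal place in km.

Circle about each station: (x + 47.2)² + (y + 35.2)² = 112.09²; (x − 121.2)² + (y + 141.7)² = 282.09²; (x + 4.2)² + (y − 140.4)² = 83.42².
Subtracting the Seismometer 1 equation from the Seismometer 2 and Seismometer 3 equations removes the quadratic terms:
336.8 x − 213.0 y = -35709.15
86.0 x + 351.2 y = 21868.19
Solving the 2×2 system: x ≈ -57.7, y ≈ 76.4 km.

-57.7 km east, 76.4 km north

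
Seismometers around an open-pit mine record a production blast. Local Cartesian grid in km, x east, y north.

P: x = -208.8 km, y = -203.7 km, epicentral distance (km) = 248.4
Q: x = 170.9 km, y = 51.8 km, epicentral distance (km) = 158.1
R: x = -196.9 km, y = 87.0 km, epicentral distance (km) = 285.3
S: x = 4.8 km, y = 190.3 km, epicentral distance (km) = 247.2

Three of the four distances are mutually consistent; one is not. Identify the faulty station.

Solve using three stations at a time. Using Q, R, S (subtract circle equations pairwise → linear system) gives (x, y) ≈ (52.0, -52.3).
Distances from that point to each station vs reported:
  P: calculated 301.6 vs reported 248.4 → residual 53.2 km
  Q: calculated 158.0 vs reported 158.1 → residual 0.1 km
  R: calculated 285.2 vs reported 285.3 → residual 0.1 km
  S: calculated 247.1 vs reported 247.2 → residual 0.1 km
Q, R, S are mutually consistent (residuals ≈ 0); P is off by 53.2 km.

P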